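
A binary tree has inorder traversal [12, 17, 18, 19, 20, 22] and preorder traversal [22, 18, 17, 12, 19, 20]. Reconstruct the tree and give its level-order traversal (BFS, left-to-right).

Inorder:  [12, 17, 18, 19, 20, 22]
Preorder: [22, 18, 17, 12, 19, 20]
Algorithm: preorder visits root first, so consume preorder in order;
for each root, split the current inorder slice at that value into
left-subtree inorder and right-subtree inorder, then recurse.
Recursive splits:
  root=22; inorder splits into left=[12, 17, 18, 19, 20], right=[]
  root=18; inorder splits into left=[12, 17], right=[19, 20]
  root=17; inorder splits into left=[12], right=[]
  root=12; inorder splits into left=[], right=[]
  root=19; inorder splits into left=[], right=[20]
  root=20; inorder splits into left=[], right=[]
Reconstructed level-order: [22, 18, 17, 19, 12, 20]


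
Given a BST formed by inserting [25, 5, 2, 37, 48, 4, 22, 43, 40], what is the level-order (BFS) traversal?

Tree insertion order: [25, 5, 2, 37, 48, 4, 22, 43, 40]
Tree (level-order array): [25, 5, 37, 2, 22, None, 48, None, 4, None, None, 43, None, None, None, 40]
BFS from the root, enqueuing left then right child of each popped node:
  queue [25] -> pop 25, enqueue [5, 37], visited so far: [25]
  queue [5, 37] -> pop 5, enqueue [2, 22], visited so far: [25, 5]
  queue [37, 2, 22] -> pop 37, enqueue [48], visited so far: [25, 5, 37]
  queue [2, 22, 48] -> pop 2, enqueue [4], visited so far: [25, 5, 37, 2]
  queue [22, 48, 4] -> pop 22, enqueue [none], visited so far: [25, 5, 37, 2, 22]
  queue [48, 4] -> pop 48, enqueue [43], visited so far: [25, 5, 37, 2, 22, 48]
  queue [4, 43] -> pop 4, enqueue [none], visited so far: [25, 5, 37, 2, 22, 48, 4]
  queue [43] -> pop 43, enqueue [40], visited so far: [25, 5, 37, 2, 22, 48, 4, 43]
  queue [40] -> pop 40, enqueue [none], visited so far: [25, 5, 37, 2, 22, 48, 4, 43, 40]
Result: [25, 5, 37, 2, 22, 48, 4, 43, 40]


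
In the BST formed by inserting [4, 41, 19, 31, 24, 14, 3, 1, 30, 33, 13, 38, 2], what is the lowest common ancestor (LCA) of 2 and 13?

Tree insertion order: [4, 41, 19, 31, 24, 14, 3, 1, 30, 33, 13, 38, 2]
Tree (level-order array): [4, 3, 41, 1, None, 19, None, None, 2, 14, 31, None, None, 13, None, 24, 33, None, None, None, 30, None, 38]
In a BST, the LCA of p=2, q=13 is the first node v on the
root-to-leaf path with p <= v <= q (go left if both < v, right if both > v).
Walk from root:
  at 4: 2 <= 4 <= 13, this is the LCA
LCA = 4


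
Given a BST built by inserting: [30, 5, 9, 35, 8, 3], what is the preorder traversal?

Tree insertion order: [30, 5, 9, 35, 8, 3]
Tree (level-order array): [30, 5, 35, 3, 9, None, None, None, None, 8]
Preorder traversal: [30, 5, 3, 9, 8, 35]


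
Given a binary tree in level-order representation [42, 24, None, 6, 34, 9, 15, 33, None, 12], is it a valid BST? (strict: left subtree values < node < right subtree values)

Level-order array: [42, 24, None, 6, 34, 9, 15, 33, None, 12]
Validate using subtree bounds (lo, hi): at each node, require lo < value < hi,
then recurse left with hi=value and right with lo=value.
Preorder trace (stopping at first violation):
  at node 42 with bounds (-inf, +inf): OK
  at node 24 with bounds (-inf, 42): OK
  at node 6 with bounds (-inf, 24): OK
  at node 9 with bounds (-inf, 6): VIOLATION
Node 9 violates its bound: not (-inf < 9 < 6).
Result: Not a valid BST


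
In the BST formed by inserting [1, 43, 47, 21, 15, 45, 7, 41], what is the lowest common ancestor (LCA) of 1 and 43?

Tree insertion order: [1, 43, 47, 21, 15, 45, 7, 41]
Tree (level-order array): [1, None, 43, 21, 47, 15, 41, 45, None, 7]
In a BST, the LCA of p=1, q=43 is the first node v on the
root-to-leaf path with p <= v <= q (go left if both < v, right if both > v).
Walk from root:
  at 1: 1 <= 1 <= 43, this is the LCA
LCA = 1


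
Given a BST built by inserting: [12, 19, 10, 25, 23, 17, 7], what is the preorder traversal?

Tree insertion order: [12, 19, 10, 25, 23, 17, 7]
Tree (level-order array): [12, 10, 19, 7, None, 17, 25, None, None, None, None, 23]
Preorder traversal: [12, 10, 7, 19, 17, 25, 23]


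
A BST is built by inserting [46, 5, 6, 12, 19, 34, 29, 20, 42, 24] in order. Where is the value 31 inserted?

Starting tree (level order): [46, 5, None, None, 6, None, 12, None, 19, None, 34, 29, 42, 20, None, None, None, None, 24]
Insertion path: 46 -> 5 -> 6 -> 12 -> 19 -> 34 -> 29
Result: insert 31 as right child of 29
Final tree (level order): [46, 5, None, None, 6, None, 12, None, 19, None, 34, 29, 42, 20, 31, None, None, None, 24]


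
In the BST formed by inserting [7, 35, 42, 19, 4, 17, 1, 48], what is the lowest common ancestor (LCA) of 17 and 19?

Tree insertion order: [7, 35, 42, 19, 4, 17, 1, 48]
Tree (level-order array): [7, 4, 35, 1, None, 19, 42, None, None, 17, None, None, 48]
In a BST, the LCA of p=17, q=19 is the first node v on the
root-to-leaf path with p <= v <= q (go left if both < v, right if both > v).
Walk from root:
  at 7: both 17 and 19 > 7, go right
  at 35: both 17 and 19 < 35, go left
  at 19: 17 <= 19 <= 19, this is the LCA
LCA = 19


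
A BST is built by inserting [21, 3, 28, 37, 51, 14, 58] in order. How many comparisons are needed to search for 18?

Search path for 18: 21 -> 3 -> 14
Found: False
Comparisons: 3


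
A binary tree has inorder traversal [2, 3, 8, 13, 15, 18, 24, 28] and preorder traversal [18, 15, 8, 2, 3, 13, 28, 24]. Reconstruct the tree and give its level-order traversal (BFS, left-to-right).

Inorder:  [2, 3, 8, 13, 15, 18, 24, 28]
Preorder: [18, 15, 8, 2, 3, 13, 28, 24]
Algorithm: preorder visits root first, so consume preorder in order;
for each root, split the current inorder slice at that value into
left-subtree inorder and right-subtree inorder, then recurse.
Recursive splits:
  root=18; inorder splits into left=[2, 3, 8, 13, 15], right=[24, 28]
  root=15; inorder splits into left=[2, 3, 8, 13], right=[]
  root=8; inorder splits into left=[2, 3], right=[13]
  root=2; inorder splits into left=[], right=[3]
  root=3; inorder splits into left=[], right=[]
  root=13; inorder splits into left=[], right=[]
  root=28; inorder splits into left=[24], right=[]
  root=24; inorder splits into left=[], right=[]
Reconstructed level-order: [18, 15, 28, 8, 24, 2, 13, 3]


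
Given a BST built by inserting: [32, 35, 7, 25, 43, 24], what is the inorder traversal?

Tree insertion order: [32, 35, 7, 25, 43, 24]
Tree (level-order array): [32, 7, 35, None, 25, None, 43, 24]
Inorder traversal: [7, 24, 25, 32, 35, 43]


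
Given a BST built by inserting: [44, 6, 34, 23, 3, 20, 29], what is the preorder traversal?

Tree insertion order: [44, 6, 34, 23, 3, 20, 29]
Tree (level-order array): [44, 6, None, 3, 34, None, None, 23, None, 20, 29]
Preorder traversal: [44, 6, 3, 34, 23, 20, 29]


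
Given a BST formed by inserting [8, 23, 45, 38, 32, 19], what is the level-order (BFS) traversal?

Tree insertion order: [8, 23, 45, 38, 32, 19]
Tree (level-order array): [8, None, 23, 19, 45, None, None, 38, None, 32]
BFS from the root, enqueuing left then right child of each popped node:
  queue [8] -> pop 8, enqueue [23], visited so far: [8]
  queue [23] -> pop 23, enqueue [19, 45], visited so far: [8, 23]
  queue [19, 45] -> pop 19, enqueue [none], visited so far: [8, 23, 19]
  queue [45] -> pop 45, enqueue [38], visited so far: [8, 23, 19, 45]
  queue [38] -> pop 38, enqueue [32], visited so far: [8, 23, 19, 45, 38]
  queue [32] -> pop 32, enqueue [none], visited so far: [8, 23, 19, 45, 38, 32]
Result: [8, 23, 19, 45, 38, 32]


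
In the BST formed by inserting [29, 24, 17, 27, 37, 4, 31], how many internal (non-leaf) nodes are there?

Tree built from: [29, 24, 17, 27, 37, 4, 31]
Tree (level-order array): [29, 24, 37, 17, 27, 31, None, 4]
Rule: An internal node has at least one child.
Per-node child counts:
  node 29: 2 child(ren)
  node 24: 2 child(ren)
  node 17: 1 child(ren)
  node 4: 0 child(ren)
  node 27: 0 child(ren)
  node 37: 1 child(ren)
  node 31: 0 child(ren)
Matching nodes: [29, 24, 17, 37]
Count of internal (non-leaf) nodes: 4


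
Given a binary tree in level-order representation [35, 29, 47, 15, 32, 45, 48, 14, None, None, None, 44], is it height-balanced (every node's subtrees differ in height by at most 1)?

Tree (level-order array): [35, 29, 47, 15, 32, 45, 48, 14, None, None, None, 44]
Definition: a tree is height-balanced if, at every node, |h(left) - h(right)| <= 1 (empty subtree has height -1).
Bottom-up per-node check:
  node 14: h_left=-1, h_right=-1, diff=0 [OK], height=0
  node 15: h_left=0, h_right=-1, diff=1 [OK], height=1
  node 32: h_left=-1, h_right=-1, diff=0 [OK], height=0
  node 29: h_left=1, h_right=0, diff=1 [OK], height=2
  node 44: h_left=-1, h_right=-1, diff=0 [OK], height=0
  node 45: h_left=0, h_right=-1, diff=1 [OK], height=1
  node 48: h_left=-1, h_right=-1, diff=0 [OK], height=0
  node 47: h_left=1, h_right=0, diff=1 [OK], height=2
  node 35: h_left=2, h_right=2, diff=0 [OK], height=3
All nodes satisfy the balance condition.
Result: Balanced


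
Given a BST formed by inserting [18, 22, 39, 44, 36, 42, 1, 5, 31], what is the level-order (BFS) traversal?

Tree insertion order: [18, 22, 39, 44, 36, 42, 1, 5, 31]
Tree (level-order array): [18, 1, 22, None, 5, None, 39, None, None, 36, 44, 31, None, 42]
BFS from the root, enqueuing left then right child of each popped node:
  queue [18] -> pop 18, enqueue [1, 22], visited so far: [18]
  queue [1, 22] -> pop 1, enqueue [5], visited so far: [18, 1]
  queue [22, 5] -> pop 22, enqueue [39], visited so far: [18, 1, 22]
  queue [5, 39] -> pop 5, enqueue [none], visited so far: [18, 1, 22, 5]
  queue [39] -> pop 39, enqueue [36, 44], visited so far: [18, 1, 22, 5, 39]
  queue [36, 44] -> pop 36, enqueue [31], visited so far: [18, 1, 22, 5, 39, 36]
  queue [44, 31] -> pop 44, enqueue [42], visited so far: [18, 1, 22, 5, 39, 36, 44]
  queue [31, 42] -> pop 31, enqueue [none], visited so far: [18, 1, 22, 5, 39, 36, 44, 31]
  queue [42] -> pop 42, enqueue [none], visited so far: [18, 1, 22, 5, 39, 36, 44, 31, 42]
Result: [18, 1, 22, 5, 39, 36, 44, 31, 42]


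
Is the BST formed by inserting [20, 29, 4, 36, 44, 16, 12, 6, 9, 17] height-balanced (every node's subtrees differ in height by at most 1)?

Tree (level-order array): [20, 4, 29, None, 16, None, 36, 12, 17, None, 44, 6, None, None, None, None, None, None, 9]
Definition: a tree is height-balanced if, at every node, |h(left) - h(right)| <= 1 (empty subtree has height -1).
Bottom-up per-node check:
  node 9: h_left=-1, h_right=-1, diff=0 [OK], height=0
  node 6: h_left=-1, h_right=0, diff=1 [OK], height=1
  node 12: h_left=1, h_right=-1, diff=2 [FAIL (|1--1|=2 > 1)], height=2
  node 17: h_left=-1, h_right=-1, diff=0 [OK], height=0
  node 16: h_left=2, h_right=0, diff=2 [FAIL (|2-0|=2 > 1)], height=3
  node 4: h_left=-1, h_right=3, diff=4 [FAIL (|-1-3|=4 > 1)], height=4
  node 44: h_left=-1, h_right=-1, diff=0 [OK], height=0
  node 36: h_left=-1, h_right=0, diff=1 [OK], height=1
  node 29: h_left=-1, h_right=1, diff=2 [FAIL (|-1-1|=2 > 1)], height=2
  node 20: h_left=4, h_right=2, diff=2 [FAIL (|4-2|=2 > 1)], height=5
Node 12 violates the condition: |1 - -1| = 2 > 1.
Result: Not balanced


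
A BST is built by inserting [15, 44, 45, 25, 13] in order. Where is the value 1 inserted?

Starting tree (level order): [15, 13, 44, None, None, 25, 45]
Insertion path: 15 -> 13
Result: insert 1 as left child of 13
Final tree (level order): [15, 13, 44, 1, None, 25, 45]


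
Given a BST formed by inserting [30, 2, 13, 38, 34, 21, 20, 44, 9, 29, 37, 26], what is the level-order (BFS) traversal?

Tree insertion order: [30, 2, 13, 38, 34, 21, 20, 44, 9, 29, 37, 26]
Tree (level-order array): [30, 2, 38, None, 13, 34, 44, 9, 21, None, 37, None, None, None, None, 20, 29, None, None, None, None, 26]
BFS from the root, enqueuing left then right child of each popped node:
  queue [30] -> pop 30, enqueue [2, 38], visited so far: [30]
  queue [2, 38] -> pop 2, enqueue [13], visited so far: [30, 2]
  queue [38, 13] -> pop 38, enqueue [34, 44], visited so far: [30, 2, 38]
  queue [13, 34, 44] -> pop 13, enqueue [9, 21], visited so far: [30, 2, 38, 13]
  queue [34, 44, 9, 21] -> pop 34, enqueue [37], visited so far: [30, 2, 38, 13, 34]
  queue [44, 9, 21, 37] -> pop 44, enqueue [none], visited so far: [30, 2, 38, 13, 34, 44]
  queue [9, 21, 37] -> pop 9, enqueue [none], visited so far: [30, 2, 38, 13, 34, 44, 9]
  queue [21, 37] -> pop 21, enqueue [20, 29], visited so far: [30, 2, 38, 13, 34, 44, 9, 21]
  queue [37, 20, 29] -> pop 37, enqueue [none], visited so far: [30, 2, 38, 13, 34, 44, 9, 21, 37]
  queue [20, 29] -> pop 20, enqueue [none], visited so far: [30, 2, 38, 13, 34, 44, 9, 21, 37, 20]
  queue [29] -> pop 29, enqueue [26], visited so far: [30, 2, 38, 13, 34, 44, 9, 21, 37, 20, 29]
  queue [26] -> pop 26, enqueue [none], visited so far: [30, 2, 38, 13, 34, 44, 9, 21, 37, 20, 29, 26]
Result: [30, 2, 38, 13, 34, 44, 9, 21, 37, 20, 29, 26]


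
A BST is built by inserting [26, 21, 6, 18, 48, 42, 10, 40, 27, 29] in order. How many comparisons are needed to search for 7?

Search path for 7: 26 -> 21 -> 6 -> 18 -> 10
Found: False
Comparisons: 5


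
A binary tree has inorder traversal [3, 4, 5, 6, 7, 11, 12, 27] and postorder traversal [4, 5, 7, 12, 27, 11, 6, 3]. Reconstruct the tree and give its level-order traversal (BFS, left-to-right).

Inorder:   [3, 4, 5, 6, 7, 11, 12, 27]
Postorder: [4, 5, 7, 12, 27, 11, 6, 3]
Algorithm: postorder visits root last, so walk postorder right-to-left;
each value is the root of the current inorder slice — split it at that
value, recurse on the right subtree first, then the left.
Recursive splits:
  root=3; inorder splits into left=[], right=[4, 5, 6, 7, 11, 12, 27]
  root=6; inorder splits into left=[4, 5], right=[7, 11, 12, 27]
  root=11; inorder splits into left=[7], right=[12, 27]
  root=27; inorder splits into left=[12], right=[]
  root=12; inorder splits into left=[], right=[]
  root=7; inorder splits into left=[], right=[]
  root=5; inorder splits into left=[4], right=[]
  root=4; inorder splits into left=[], right=[]
Reconstructed level-order: [3, 6, 5, 11, 4, 7, 27, 12]


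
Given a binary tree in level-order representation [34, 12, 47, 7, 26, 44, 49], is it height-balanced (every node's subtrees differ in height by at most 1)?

Tree (level-order array): [34, 12, 47, 7, 26, 44, 49]
Definition: a tree is height-balanced if, at every node, |h(left) - h(right)| <= 1 (empty subtree has height -1).
Bottom-up per-node check:
  node 7: h_left=-1, h_right=-1, diff=0 [OK], height=0
  node 26: h_left=-1, h_right=-1, diff=0 [OK], height=0
  node 12: h_left=0, h_right=0, diff=0 [OK], height=1
  node 44: h_left=-1, h_right=-1, diff=0 [OK], height=0
  node 49: h_left=-1, h_right=-1, diff=0 [OK], height=0
  node 47: h_left=0, h_right=0, diff=0 [OK], height=1
  node 34: h_left=1, h_right=1, diff=0 [OK], height=2
All nodes satisfy the balance condition.
Result: Balanced


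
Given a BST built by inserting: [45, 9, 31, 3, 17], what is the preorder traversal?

Tree insertion order: [45, 9, 31, 3, 17]
Tree (level-order array): [45, 9, None, 3, 31, None, None, 17]
Preorder traversal: [45, 9, 3, 31, 17]


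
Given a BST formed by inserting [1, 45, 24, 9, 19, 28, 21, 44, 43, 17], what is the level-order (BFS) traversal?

Tree insertion order: [1, 45, 24, 9, 19, 28, 21, 44, 43, 17]
Tree (level-order array): [1, None, 45, 24, None, 9, 28, None, 19, None, 44, 17, 21, 43]
BFS from the root, enqueuing left then right child of each popped node:
  queue [1] -> pop 1, enqueue [45], visited so far: [1]
  queue [45] -> pop 45, enqueue [24], visited so far: [1, 45]
  queue [24] -> pop 24, enqueue [9, 28], visited so far: [1, 45, 24]
  queue [9, 28] -> pop 9, enqueue [19], visited so far: [1, 45, 24, 9]
  queue [28, 19] -> pop 28, enqueue [44], visited so far: [1, 45, 24, 9, 28]
  queue [19, 44] -> pop 19, enqueue [17, 21], visited so far: [1, 45, 24, 9, 28, 19]
  queue [44, 17, 21] -> pop 44, enqueue [43], visited so far: [1, 45, 24, 9, 28, 19, 44]
  queue [17, 21, 43] -> pop 17, enqueue [none], visited so far: [1, 45, 24, 9, 28, 19, 44, 17]
  queue [21, 43] -> pop 21, enqueue [none], visited so far: [1, 45, 24, 9, 28, 19, 44, 17, 21]
  queue [43] -> pop 43, enqueue [none], visited so far: [1, 45, 24, 9, 28, 19, 44, 17, 21, 43]
Result: [1, 45, 24, 9, 28, 19, 44, 17, 21, 43]


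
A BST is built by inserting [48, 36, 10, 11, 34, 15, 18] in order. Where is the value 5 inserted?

Starting tree (level order): [48, 36, None, 10, None, None, 11, None, 34, 15, None, None, 18]
Insertion path: 48 -> 36 -> 10
Result: insert 5 as left child of 10
Final tree (level order): [48, 36, None, 10, None, 5, 11, None, None, None, 34, 15, None, None, 18]


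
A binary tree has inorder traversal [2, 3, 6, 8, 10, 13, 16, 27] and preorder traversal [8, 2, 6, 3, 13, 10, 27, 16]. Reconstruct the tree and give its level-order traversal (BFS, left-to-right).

Inorder:  [2, 3, 6, 8, 10, 13, 16, 27]
Preorder: [8, 2, 6, 3, 13, 10, 27, 16]
Algorithm: preorder visits root first, so consume preorder in order;
for each root, split the current inorder slice at that value into
left-subtree inorder and right-subtree inorder, then recurse.
Recursive splits:
  root=8; inorder splits into left=[2, 3, 6], right=[10, 13, 16, 27]
  root=2; inorder splits into left=[], right=[3, 6]
  root=6; inorder splits into left=[3], right=[]
  root=3; inorder splits into left=[], right=[]
  root=13; inorder splits into left=[10], right=[16, 27]
  root=10; inorder splits into left=[], right=[]
  root=27; inorder splits into left=[16], right=[]
  root=16; inorder splits into left=[], right=[]
Reconstructed level-order: [8, 2, 13, 6, 10, 27, 3, 16]


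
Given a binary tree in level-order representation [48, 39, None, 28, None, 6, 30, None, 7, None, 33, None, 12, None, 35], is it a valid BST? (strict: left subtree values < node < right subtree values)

Level-order array: [48, 39, None, 28, None, 6, 30, None, 7, None, 33, None, 12, None, 35]
Validate using subtree bounds (lo, hi): at each node, require lo < value < hi,
then recurse left with hi=value and right with lo=value.
Preorder trace (stopping at first violation):
  at node 48 with bounds (-inf, +inf): OK
  at node 39 with bounds (-inf, 48): OK
  at node 28 with bounds (-inf, 39): OK
  at node 6 with bounds (-inf, 28): OK
  at node 7 with bounds (6, 28): OK
  at node 12 with bounds (7, 28): OK
  at node 30 with bounds (28, 39): OK
  at node 33 with bounds (30, 39): OK
  at node 35 with bounds (33, 39): OK
No violation found at any node.
Result: Valid BST


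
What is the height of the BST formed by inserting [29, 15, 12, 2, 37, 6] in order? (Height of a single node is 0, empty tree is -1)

Insertion order: [29, 15, 12, 2, 37, 6]
Tree (level-order array): [29, 15, 37, 12, None, None, None, 2, None, None, 6]
Compute height bottom-up (empty subtree = -1):
  height(6) = 1 + max(-1, -1) = 0
  height(2) = 1 + max(-1, 0) = 1
  height(12) = 1 + max(1, -1) = 2
  height(15) = 1 + max(2, -1) = 3
  height(37) = 1 + max(-1, -1) = 0
  height(29) = 1 + max(3, 0) = 4
Height = 4


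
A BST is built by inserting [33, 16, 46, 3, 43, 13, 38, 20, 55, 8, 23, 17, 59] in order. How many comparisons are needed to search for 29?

Search path for 29: 33 -> 16 -> 20 -> 23
Found: False
Comparisons: 4


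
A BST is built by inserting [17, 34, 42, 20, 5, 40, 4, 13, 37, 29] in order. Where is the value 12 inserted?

Starting tree (level order): [17, 5, 34, 4, 13, 20, 42, None, None, None, None, None, 29, 40, None, None, None, 37]
Insertion path: 17 -> 5 -> 13
Result: insert 12 as left child of 13
Final tree (level order): [17, 5, 34, 4, 13, 20, 42, None, None, 12, None, None, 29, 40, None, None, None, None, None, 37]


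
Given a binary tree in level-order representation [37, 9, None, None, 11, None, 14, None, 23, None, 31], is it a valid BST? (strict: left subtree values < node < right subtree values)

Level-order array: [37, 9, None, None, 11, None, 14, None, 23, None, 31]
Validate using subtree bounds (lo, hi): at each node, require lo < value < hi,
then recurse left with hi=value and right with lo=value.
Preorder trace (stopping at first violation):
  at node 37 with bounds (-inf, +inf): OK
  at node 9 with bounds (-inf, 37): OK
  at node 11 with bounds (9, 37): OK
  at node 14 with bounds (11, 37): OK
  at node 23 with bounds (14, 37): OK
  at node 31 with bounds (23, 37): OK
No violation found at any node.
Result: Valid BST


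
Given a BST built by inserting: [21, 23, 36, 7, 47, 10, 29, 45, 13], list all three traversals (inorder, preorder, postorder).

Tree insertion order: [21, 23, 36, 7, 47, 10, 29, 45, 13]
Tree (level-order array): [21, 7, 23, None, 10, None, 36, None, 13, 29, 47, None, None, None, None, 45]
Inorder (L, root, R): [7, 10, 13, 21, 23, 29, 36, 45, 47]
Preorder (root, L, R): [21, 7, 10, 13, 23, 36, 29, 47, 45]
Postorder (L, R, root): [13, 10, 7, 29, 45, 47, 36, 23, 21]


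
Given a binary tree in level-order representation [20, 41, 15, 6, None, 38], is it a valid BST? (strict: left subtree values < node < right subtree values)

Level-order array: [20, 41, 15, 6, None, 38]
Validate using subtree bounds (lo, hi): at each node, require lo < value < hi,
then recurse left with hi=value and right with lo=value.
Preorder trace (stopping at first violation):
  at node 20 with bounds (-inf, +inf): OK
  at node 41 with bounds (-inf, 20): VIOLATION
Node 41 violates its bound: not (-inf < 41 < 20).
Result: Not a valid BST


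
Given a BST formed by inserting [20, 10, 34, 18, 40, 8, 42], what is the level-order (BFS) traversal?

Tree insertion order: [20, 10, 34, 18, 40, 8, 42]
Tree (level-order array): [20, 10, 34, 8, 18, None, 40, None, None, None, None, None, 42]
BFS from the root, enqueuing left then right child of each popped node:
  queue [20] -> pop 20, enqueue [10, 34], visited so far: [20]
  queue [10, 34] -> pop 10, enqueue [8, 18], visited so far: [20, 10]
  queue [34, 8, 18] -> pop 34, enqueue [40], visited so far: [20, 10, 34]
  queue [8, 18, 40] -> pop 8, enqueue [none], visited so far: [20, 10, 34, 8]
  queue [18, 40] -> pop 18, enqueue [none], visited so far: [20, 10, 34, 8, 18]
  queue [40] -> pop 40, enqueue [42], visited so far: [20, 10, 34, 8, 18, 40]
  queue [42] -> pop 42, enqueue [none], visited so far: [20, 10, 34, 8, 18, 40, 42]
Result: [20, 10, 34, 8, 18, 40, 42]


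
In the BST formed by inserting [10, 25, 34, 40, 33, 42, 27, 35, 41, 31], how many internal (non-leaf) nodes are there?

Tree built from: [10, 25, 34, 40, 33, 42, 27, 35, 41, 31]
Tree (level-order array): [10, None, 25, None, 34, 33, 40, 27, None, 35, 42, None, 31, None, None, 41]
Rule: An internal node has at least one child.
Per-node child counts:
  node 10: 1 child(ren)
  node 25: 1 child(ren)
  node 34: 2 child(ren)
  node 33: 1 child(ren)
  node 27: 1 child(ren)
  node 31: 0 child(ren)
  node 40: 2 child(ren)
  node 35: 0 child(ren)
  node 42: 1 child(ren)
  node 41: 0 child(ren)
Matching nodes: [10, 25, 34, 33, 27, 40, 42]
Count of internal (non-leaf) nodes: 7


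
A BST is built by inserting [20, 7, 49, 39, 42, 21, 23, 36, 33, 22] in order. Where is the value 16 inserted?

Starting tree (level order): [20, 7, 49, None, None, 39, None, 21, 42, None, 23, None, None, 22, 36, None, None, 33]
Insertion path: 20 -> 7
Result: insert 16 as right child of 7
Final tree (level order): [20, 7, 49, None, 16, 39, None, None, None, 21, 42, None, 23, None, None, 22, 36, None, None, 33]


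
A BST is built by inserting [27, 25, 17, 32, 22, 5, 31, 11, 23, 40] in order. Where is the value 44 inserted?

Starting tree (level order): [27, 25, 32, 17, None, 31, 40, 5, 22, None, None, None, None, None, 11, None, 23]
Insertion path: 27 -> 32 -> 40
Result: insert 44 as right child of 40
Final tree (level order): [27, 25, 32, 17, None, 31, 40, 5, 22, None, None, None, 44, None, 11, None, 23]


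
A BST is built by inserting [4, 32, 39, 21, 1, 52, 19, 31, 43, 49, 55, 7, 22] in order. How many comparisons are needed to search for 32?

Search path for 32: 4 -> 32
Found: True
Comparisons: 2


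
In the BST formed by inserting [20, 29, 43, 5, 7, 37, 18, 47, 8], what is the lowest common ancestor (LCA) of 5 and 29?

Tree insertion order: [20, 29, 43, 5, 7, 37, 18, 47, 8]
Tree (level-order array): [20, 5, 29, None, 7, None, 43, None, 18, 37, 47, 8]
In a BST, the LCA of p=5, q=29 is the first node v on the
root-to-leaf path with p <= v <= q (go left if both < v, right if both > v).
Walk from root:
  at 20: 5 <= 20 <= 29, this is the LCA
LCA = 20


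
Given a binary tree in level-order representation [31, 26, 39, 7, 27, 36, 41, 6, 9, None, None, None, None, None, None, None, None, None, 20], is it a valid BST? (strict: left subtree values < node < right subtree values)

Level-order array: [31, 26, 39, 7, 27, 36, 41, 6, 9, None, None, None, None, None, None, None, None, None, 20]
Validate using subtree bounds (lo, hi): at each node, require lo < value < hi,
then recurse left with hi=value and right with lo=value.
Preorder trace (stopping at first violation):
  at node 31 with bounds (-inf, +inf): OK
  at node 26 with bounds (-inf, 31): OK
  at node 7 with bounds (-inf, 26): OK
  at node 6 with bounds (-inf, 7): OK
  at node 9 with bounds (7, 26): OK
  at node 20 with bounds (9, 26): OK
  at node 27 with bounds (26, 31): OK
  at node 39 with bounds (31, +inf): OK
  at node 36 with bounds (31, 39): OK
  at node 41 with bounds (39, +inf): OK
No violation found at any node.
Result: Valid BST


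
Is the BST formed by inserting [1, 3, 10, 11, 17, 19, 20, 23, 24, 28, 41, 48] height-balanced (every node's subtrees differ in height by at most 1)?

Tree (level-order array): [1, None, 3, None, 10, None, 11, None, 17, None, 19, None, 20, None, 23, None, 24, None, 28, None, 41, None, 48]
Definition: a tree is height-balanced if, at every node, |h(left) - h(right)| <= 1 (empty subtree has height -1).
Bottom-up per-node check:
  node 48: h_left=-1, h_right=-1, diff=0 [OK], height=0
  node 41: h_left=-1, h_right=0, diff=1 [OK], height=1
  node 28: h_left=-1, h_right=1, diff=2 [FAIL (|-1-1|=2 > 1)], height=2
  node 24: h_left=-1, h_right=2, diff=3 [FAIL (|-1-2|=3 > 1)], height=3
  node 23: h_left=-1, h_right=3, diff=4 [FAIL (|-1-3|=4 > 1)], height=4
  node 20: h_left=-1, h_right=4, diff=5 [FAIL (|-1-4|=5 > 1)], height=5
  node 19: h_left=-1, h_right=5, diff=6 [FAIL (|-1-5|=6 > 1)], height=6
  node 17: h_left=-1, h_right=6, diff=7 [FAIL (|-1-6|=7 > 1)], height=7
  node 11: h_left=-1, h_right=7, diff=8 [FAIL (|-1-7|=8 > 1)], height=8
  node 10: h_left=-1, h_right=8, diff=9 [FAIL (|-1-8|=9 > 1)], height=9
  node 3: h_left=-1, h_right=9, diff=10 [FAIL (|-1-9|=10 > 1)], height=10
  node 1: h_left=-1, h_right=10, diff=11 [FAIL (|-1-10|=11 > 1)], height=11
Node 28 violates the condition: |-1 - 1| = 2 > 1.
Result: Not balanced


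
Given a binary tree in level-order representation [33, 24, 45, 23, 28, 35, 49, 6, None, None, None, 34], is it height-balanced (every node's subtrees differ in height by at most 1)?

Tree (level-order array): [33, 24, 45, 23, 28, 35, 49, 6, None, None, None, 34]
Definition: a tree is height-balanced if, at every node, |h(left) - h(right)| <= 1 (empty subtree has height -1).
Bottom-up per-node check:
  node 6: h_left=-1, h_right=-1, diff=0 [OK], height=0
  node 23: h_left=0, h_right=-1, diff=1 [OK], height=1
  node 28: h_left=-1, h_right=-1, diff=0 [OK], height=0
  node 24: h_left=1, h_right=0, diff=1 [OK], height=2
  node 34: h_left=-1, h_right=-1, diff=0 [OK], height=0
  node 35: h_left=0, h_right=-1, diff=1 [OK], height=1
  node 49: h_left=-1, h_right=-1, diff=0 [OK], height=0
  node 45: h_left=1, h_right=0, diff=1 [OK], height=2
  node 33: h_left=2, h_right=2, diff=0 [OK], height=3
All nodes satisfy the balance condition.
Result: Balanced


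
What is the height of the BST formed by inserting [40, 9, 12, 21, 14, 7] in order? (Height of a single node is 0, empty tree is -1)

Insertion order: [40, 9, 12, 21, 14, 7]
Tree (level-order array): [40, 9, None, 7, 12, None, None, None, 21, 14]
Compute height bottom-up (empty subtree = -1):
  height(7) = 1 + max(-1, -1) = 0
  height(14) = 1 + max(-1, -1) = 0
  height(21) = 1 + max(0, -1) = 1
  height(12) = 1 + max(-1, 1) = 2
  height(9) = 1 + max(0, 2) = 3
  height(40) = 1 + max(3, -1) = 4
Height = 4


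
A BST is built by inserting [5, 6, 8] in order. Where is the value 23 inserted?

Starting tree (level order): [5, None, 6, None, 8]
Insertion path: 5 -> 6 -> 8
Result: insert 23 as right child of 8
Final tree (level order): [5, None, 6, None, 8, None, 23]


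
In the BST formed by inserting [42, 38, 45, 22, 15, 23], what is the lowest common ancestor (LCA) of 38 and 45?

Tree insertion order: [42, 38, 45, 22, 15, 23]
Tree (level-order array): [42, 38, 45, 22, None, None, None, 15, 23]
In a BST, the LCA of p=38, q=45 is the first node v on the
root-to-leaf path with p <= v <= q (go left if both < v, right if both > v).
Walk from root:
  at 42: 38 <= 42 <= 45, this is the LCA
LCA = 42


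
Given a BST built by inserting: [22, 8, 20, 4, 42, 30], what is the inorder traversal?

Tree insertion order: [22, 8, 20, 4, 42, 30]
Tree (level-order array): [22, 8, 42, 4, 20, 30]
Inorder traversal: [4, 8, 20, 22, 30, 42]


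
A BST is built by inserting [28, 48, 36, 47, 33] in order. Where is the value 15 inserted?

Starting tree (level order): [28, None, 48, 36, None, 33, 47]
Insertion path: 28
Result: insert 15 as left child of 28
Final tree (level order): [28, 15, 48, None, None, 36, None, 33, 47]


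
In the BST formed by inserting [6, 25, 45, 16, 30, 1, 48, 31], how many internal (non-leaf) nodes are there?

Tree built from: [6, 25, 45, 16, 30, 1, 48, 31]
Tree (level-order array): [6, 1, 25, None, None, 16, 45, None, None, 30, 48, None, 31]
Rule: An internal node has at least one child.
Per-node child counts:
  node 6: 2 child(ren)
  node 1: 0 child(ren)
  node 25: 2 child(ren)
  node 16: 0 child(ren)
  node 45: 2 child(ren)
  node 30: 1 child(ren)
  node 31: 0 child(ren)
  node 48: 0 child(ren)
Matching nodes: [6, 25, 45, 30]
Count of internal (non-leaf) nodes: 4


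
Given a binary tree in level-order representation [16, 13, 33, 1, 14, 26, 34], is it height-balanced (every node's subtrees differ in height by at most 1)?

Tree (level-order array): [16, 13, 33, 1, 14, 26, 34]
Definition: a tree is height-balanced if, at every node, |h(left) - h(right)| <= 1 (empty subtree has height -1).
Bottom-up per-node check:
  node 1: h_left=-1, h_right=-1, diff=0 [OK], height=0
  node 14: h_left=-1, h_right=-1, diff=0 [OK], height=0
  node 13: h_left=0, h_right=0, diff=0 [OK], height=1
  node 26: h_left=-1, h_right=-1, diff=0 [OK], height=0
  node 34: h_left=-1, h_right=-1, diff=0 [OK], height=0
  node 33: h_left=0, h_right=0, diff=0 [OK], height=1
  node 16: h_left=1, h_right=1, diff=0 [OK], height=2
All nodes satisfy the balance condition.
Result: Balanced


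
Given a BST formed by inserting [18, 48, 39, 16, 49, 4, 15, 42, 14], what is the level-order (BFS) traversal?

Tree insertion order: [18, 48, 39, 16, 49, 4, 15, 42, 14]
Tree (level-order array): [18, 16, 48, 4, None, 39, 49, None, 15, None, 42, None, None, 14]
BFS from the root, enqueuing left then right child of each popped node:
  queue [18] -> pop 18, enqueue [16, 48], visited so far: [18]
  queue [16, 48] -> pop 16, enqueue [4], visited so far: [18, 16]
  queue [48, 4] -> pop 48, enqueue [39, 49], visited so far: [18, 16, 48]
  queue [4, 39, 49] -> pop 4, enqueue [15], visited so far: [18, 16, 48, 4]
  queue [39, 49, 15] -> pop 39, enqueue [42], visited so far: [18, 16, 48, 4, 39]
  queue [49, 15, 42] -> pop 49, enqueue [none], visited so far: [18, 16, 48, 4, 39, 49]
  queue [15, 42] -> pop 15, enqueue [14], visited so far: [18, 16, 48, 4, 39, 49, 15]
  queue [42, 14] -> pop 42, enqueue [none], visited so far: [18, 16, 48, 4, 39, 49, 15, 42]
  queue [14] -> pop 14, enqueue [none], visited so far: [18, 16, 48, 4, 39, 49, 15, 42, 14]
Result: [18, 16, 48, 4, 39, 49, 15, 42, 14]


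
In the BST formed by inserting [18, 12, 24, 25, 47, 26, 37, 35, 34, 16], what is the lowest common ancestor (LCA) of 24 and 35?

Tree insertion order: [18, 12, 24, 25, 47, 26, 37, 35, 34, 16]
Tree (level-order array): [18, 12, 24, None, 16, None, 25, None, None, None, 47, 26, None, None, 37, 35, None, 34]
In a BST, the LCA of p=24, q=35 is the first node v on the
root-to-leaf path with p <= v <= q (go left if both < v, right if both > v).
Walk from root:
  at 18: both 24 and 35 > 18, go right
  at 24: 24 <= 24 <= 35, this is the LCA
LCA = 24


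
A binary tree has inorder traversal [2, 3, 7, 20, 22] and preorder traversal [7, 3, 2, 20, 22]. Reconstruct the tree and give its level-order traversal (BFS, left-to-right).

Inorder:  [2, 3, 7, 20, 22]
Preorder: [7, 3, 2, 20, 22]
Algorithm: preorder visits root first, so consume preorder in order;
for each root, split the current inorder slice at that value into
left-subtree inorder and right-subtree inorder, then recurse.
Recursive splits:
  root=7; inorder splits into left=[2, 3], right=[20, 22]
  root=3; inorder splits into left=[2], right=[]
  root=2; inorder splits into left=[], right=[]
  root=20; inorder splits into left=[], right=[22]
  root=22; inorder splits into left=[], right=[]
Reconstructed level-order: [7, 3, 20, 2, 22]


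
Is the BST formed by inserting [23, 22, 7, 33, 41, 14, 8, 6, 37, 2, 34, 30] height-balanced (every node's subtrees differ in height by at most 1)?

Tree (level-order array): [23, 22, 33, 7, None, 30, 41, 6, 14, None, None, 37, None, 2, None, 8, None, 34]
Definition: a tree is height-balanced if, at every node, |h(left) - h(right)| <= 1 (empty subtree has height -1).
Bottom-up per-node check:
  node 2: h_left=-1, h_right=-1, diff=0 [OK], height=0
  node 6: h_left=0, h_right=-1, diff=1 [OK], height=1
  node 8: h_left=-1, h_right=-1, diff=0 [OK], height=0
  node 14: h_left=0, h_right=-1, diff=1 [OK], height=1
  node 7: h_left=1, h_right=1, diff=0 [OK], height=2
  node 22: h_left=2, h_right=-1, diff=3 [FAIL (|2--1|=3 > 1)], height=3
  node 30: h_left=-1, h_right=-1, diff=0 [OK], height=0
  node 34: h_left=-1, h_right=-1, diff=0 [OK], height=0
  node 37: h_left=0, h_right=-1, diff=1 [OK], height=1
  node 41: h_left=1, h_right=-1, diff=2 [FAIL (|1--1|=2 > 1)], height=2
  node 33: h_left=0, h_right=2, diff=2 [FAIL (|0-2|=2 > 1)], height=3
  node 23: h_left=3, h_right=3, diff=0 [OK], height=4
Node 22 violates the condition: |2 - -1| = 3 > 1.
Result: Not balanced


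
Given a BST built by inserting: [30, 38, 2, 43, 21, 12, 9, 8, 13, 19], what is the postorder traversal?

Tree insertion order: [30, 38, 2, 43, 21, 12, 9, 8, 13, 19]
Tree (level-order array): [30, 2, 38, None, 21, None, 43, 12, None, None, None, 9, 13, 8, None, None, 19]
Postorder traversal: [8, 9, 19, 13, 12, 21, 2, 43, 38, 30]


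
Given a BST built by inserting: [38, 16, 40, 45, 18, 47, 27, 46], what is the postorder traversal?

Tree insertion order: [38, 16, 40, 45, 18, 47, 27, 46]
Tree (level-order array): [38, 16, 40, None, 18, None, 45, None, 27, None, 47, None, None, 46]
Postorder traversal: [27, 18, 16, 46, 47, 45, 40, 38]


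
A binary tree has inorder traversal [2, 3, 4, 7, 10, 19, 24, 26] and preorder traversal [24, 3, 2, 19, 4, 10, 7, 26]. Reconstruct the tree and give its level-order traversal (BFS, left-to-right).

Inorder:  [2, 3, 4, 7, 10, 19, 24, 26]
Preorder: [24, 3, 2, 19, 4, 10, 7, 26]
Algorithm: preorder visits root first, so consume preorder in order;
for each root, split the current inorder slice at that value into
left-subtree inorder and right-subtree inorder, then recurse.
Recursive splits:
  root=24; inorder splits into left=[2, 3, 4, 7, 10, 19], right=[26]
  root=3; inorder splits into left=[2], right=[4, 7, 10, 19]
  root=2; inorder splits into left=[], right=[]
  root=19; inorder splits into left=[4, 7, 10], right=[]
  root=4; inorder splits into left=[], right=[7, 10]
  root=10; inorder splits into left=[7], right=[]
  root=7; inorder splits into left=[], right=[]
  root=26; inorder splits into left=[], right=[]
Reconstructed level-order: [24, 3, 26, 2, 19, 4, 10, 7]


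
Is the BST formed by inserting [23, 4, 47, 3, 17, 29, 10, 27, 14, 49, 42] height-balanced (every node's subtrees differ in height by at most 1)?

Tree (level-order array): [23, 4, 47, 3, 17, 29, 49, None, None, 10, None, 27, 42, None, None, None, 14]
Definition: a tree is height-balanced if, at every node, |h(left) - h(right)| <= 1 (empty subtree has height -1).
Bottom-up per-node check:
  node 3: h_left=-1, h_right=-1, diff=0 [OK], height=0
  node 14: h_left=-1, h_right=-1, diff=0 [OK], height=0
  node 10: h_left=-1, h_right=0, diff=1 [OK], height=1
  node 17: h_left=1, h_right=-1, diff=2 [FAIL (|1--1|=2 > 1)], height=2
  node 4: h_left=0, h_right=2, diff=2 [FAIL (|0-2|=2 > 1)], height=3
  node 27: h_left=-1, h_right=-1, diff=0 [OK], height=0
  node 42: h_left=-1, h_right=-1, diff=0 [OK], height=0
  node 29: h_left=0, h_right=0, diff=0 [OK], height=1
  node 49: h_left=-1, h_right=-1, diff=0 [OK], height=0
  node 47: h_left=1, h_right=0, diff=1 [OK], height=2
  node 23: h_left=3, h_right=2, diff=1 [OK], height=4
Node 17 violates the condition: |1 - -1| = 2 > 1.
Result: Not balanced


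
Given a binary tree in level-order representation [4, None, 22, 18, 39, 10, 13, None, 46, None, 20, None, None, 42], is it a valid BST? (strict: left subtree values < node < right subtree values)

Level-order array: [4, None, 22, 18, 39, 10, 13, None, 46, None, 20, None, None, 42]
Validate using subtree bounds (lo, hi): at each node, require lo < value < hi,
then recurse left with hi=value and right with lo=value.
Preorder trace (stopping at first violation):
  at node 4 with bounds (-inf, +inf): OK
  at node 22 with bounds (4, +inf): OK
  at node 18 with bounds (4, 22): OK
  at node 10 with bounds (4, 18): OK
  at node 20 with bounds (10, 18): VIOLATION
Node 20 violates its bound: not (10 < 20 < 18).
Result: Not a valid BST


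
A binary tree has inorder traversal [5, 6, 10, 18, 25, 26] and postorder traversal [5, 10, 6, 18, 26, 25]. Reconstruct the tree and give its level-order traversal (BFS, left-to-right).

Inorder:   [5, 6, 10, 18, 25, 26]
Postorder: [5, 10, 6, 18, 26, 25]
Algorithm: postorder visits root last, so walk postorder right-to-left;
each value is the root of the current inorder slice — split it at that
value, recurse on the right subtree first, then the left.
Recursive splits:
  root=25; inorder splits into left=[5, 6, 10, 18], right=[26]
  root=26; inorder splits into left=[], right=[]
  root=18; inorder splits into left=[5, 6, 10], right=[]
  root=6; inorder splits into left=[5], right=[10]
  root=10; inorder splits into left=[], right=[]
  root=5; inorder splits into left=[], right=[]
Reconstructed level-order: [25, 18, 26, 6, 5, 10]


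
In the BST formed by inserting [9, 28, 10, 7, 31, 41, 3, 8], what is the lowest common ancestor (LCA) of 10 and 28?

Tree insertion order: [9, 28, 10, 7, 31, 41, 3, 8]
Tree (level-order array): [9, 7, 28, 3, 8, 10, 31, None, None, None, None, None, None, None, 41]
In a BST, the LCA of p=10, q=28 is the first node v on the
root-to-leaf path with p <= v <= q (go left if both < v, right if both > v).
Walk from root:
  at 9: both 10 and 28 > 9, go right
  at 28: 10 <= 28 <= 28, this is the LCA
LCA = 28


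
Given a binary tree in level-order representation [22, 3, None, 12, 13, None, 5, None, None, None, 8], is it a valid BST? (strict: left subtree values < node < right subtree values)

Level-order array: [22, 3, None, 12, 13, None, 5, None, None, None, 8]
Validate using subtree bounds (lo, hi): at each node, require lo < value < hi,
then recurse left with hi=value and right with lo=value.
Preorder trace (stopping at first violation):
  at node 22 with bounds (-inf, +inf): OK
  at node 3 with bounds (-inf, 22): OK
  at node 12 with bounds (-inf, 3): VIOLATION
Node 12 violates its bound: not (-inf < 12 < 3).
Result: Not a valid BST


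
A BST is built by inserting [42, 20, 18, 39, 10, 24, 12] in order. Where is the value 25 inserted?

Starting tree (level order): [42, 20, None, 18, 39, 10, None, 24, None, None, 12]
Insertion path: 42 -> 20 -> 39 -> 24
Result: insert 25 as right child of 24
Final tree (level order): [42, 20, None, 18, 39, 10, None, 24, None, None, 12, None, 25]
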